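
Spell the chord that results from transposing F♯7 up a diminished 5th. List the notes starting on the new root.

C – E – G – Bb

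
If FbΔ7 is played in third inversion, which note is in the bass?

FbΔ7 = Fb–Ab–Cb–Eb. Third inversion → seventh in the bass = Eb.

Eb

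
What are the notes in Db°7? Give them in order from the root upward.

Root Db, quality diminished seventh:
root → Db
3rd (minor 3rd) → Fb
5th (diminished 5th) → Abb
7th (diminished 7th) → Cbb

Db, Fb, Abb, Cbb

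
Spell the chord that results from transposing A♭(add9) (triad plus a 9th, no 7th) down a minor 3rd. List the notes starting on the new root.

Ab down a minor 3rd → F. New chord: F added-ninth.
F — root
A — major 3rd
C — perfect 5th
G — major 9th

F  A  C  G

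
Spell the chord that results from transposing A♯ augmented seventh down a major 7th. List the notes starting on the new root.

A# down a major 7th → B. New chord: B augmented seventh.
B — root
D# — major 3rd
F## — augmented 5th
A — minor 7th

B, D#, F##, A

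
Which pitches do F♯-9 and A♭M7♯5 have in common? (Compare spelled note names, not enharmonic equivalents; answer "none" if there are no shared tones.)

F♯-9: F# A C# E G#
A♭M7♯5: Ab C E G
Common to both → E.

E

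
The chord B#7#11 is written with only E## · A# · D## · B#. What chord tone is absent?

F##

B#7#11 = B#, D##, F##, A#, E##. The voicing lacks the 5th (perfect 5th), F##.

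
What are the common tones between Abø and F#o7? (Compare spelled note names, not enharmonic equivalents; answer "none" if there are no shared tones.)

none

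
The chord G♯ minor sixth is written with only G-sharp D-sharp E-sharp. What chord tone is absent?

G♯ minor sixth = G-sharp, B, D-sharp, E-sharp. The voicing lacks the 3rd (minor 3rd), B.

B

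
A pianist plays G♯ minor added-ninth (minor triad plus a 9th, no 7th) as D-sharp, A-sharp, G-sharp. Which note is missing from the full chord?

B

The full G♯ minor added-ninth chord is G-sharp, B, D-sharp, A-sharp.
Comparing with the voicing, the minor 3rd (3rd) — B — is absent.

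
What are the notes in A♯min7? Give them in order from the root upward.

A#  C#  E#  G#

Root A#, quality minor seventh:
A# — root
C# — minor 3rd
E# — perfect 5th
G# — minor 7th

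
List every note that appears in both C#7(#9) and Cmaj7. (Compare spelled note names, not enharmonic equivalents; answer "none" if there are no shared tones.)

C#7(#9) = C#, E#, G#, B, D##.
Cmaj7 = C, E, G, B.
Shared: B.

B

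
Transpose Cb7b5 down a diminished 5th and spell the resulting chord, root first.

Transposed root: Cb → F (diminished 5th down). So we spell F dominant seventh flat five:
F — root
A — major 3rd
Cb — diminished 5th
Eb — minor 7th

F  A  Cb  Eb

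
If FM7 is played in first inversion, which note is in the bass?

FM7 in root position is F–A–C–E.
First inversion places the third in the bass, which is A.

A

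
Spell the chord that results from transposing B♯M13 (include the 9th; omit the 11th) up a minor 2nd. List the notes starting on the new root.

C♯, E♯, G♯, B♯, D♯, A♯

A minor 2nd up from B♯ is C♯, so the new chord is C♯ major thirteenth.
Root: C♯
Major 3rd (3rd): E♯
Perfect 5th (5th): G♯
Major 7th (7th): B♯
Major 9th (9th): D♯
Major 13th (13th): A♯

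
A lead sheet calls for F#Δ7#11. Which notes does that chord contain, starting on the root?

F♯, A♯, C♯, E♯, B♯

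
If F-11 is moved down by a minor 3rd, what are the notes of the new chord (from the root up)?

Transposed root: F → D (minor 3rd down). So we spell D minor eleventh:
Root: D
Minor 3rd (3rd): F
Perfect 5th (5th): A
Minor 7th (7th): C
Major 9th (9th): E
Perfect 11th (11th): G

D  F  A  C  E  G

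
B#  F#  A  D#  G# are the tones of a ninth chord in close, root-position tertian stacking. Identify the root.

Stacking in thirds gives G# – B# – D# – F# – A, so G# is the root — G# dominant seventh flat nine.

G#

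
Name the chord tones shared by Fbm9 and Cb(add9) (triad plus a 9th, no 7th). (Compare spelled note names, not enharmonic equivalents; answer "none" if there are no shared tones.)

Fbm9 = Fb, Abb, Cb, Ebb, Gb.
Cb(add9) = Cb, Eb, Gb, Db.
Shared: Cb, Gb.

Cb Gb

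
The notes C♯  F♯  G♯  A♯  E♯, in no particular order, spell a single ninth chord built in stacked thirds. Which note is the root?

Stacking in thirds gives F♯ – A♯ – C♯ – E♯ – G♯, so F♯ is the root — F♯ major ninth.

F♯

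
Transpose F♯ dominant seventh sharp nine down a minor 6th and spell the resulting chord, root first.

Transposed root: F# → A# (minor 6th down). So we spell A# dominant seventh sharp nine:
Root: A#
Major 3rd (3rd): C##
Perfect 5th (5th): E#
Minor 7th (7th): G#
Augmented 9th (9th): B##

A#, C##, E#, G#, B##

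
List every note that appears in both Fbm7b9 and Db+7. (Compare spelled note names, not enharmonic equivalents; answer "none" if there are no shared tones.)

Fbm7b9 = Fb, Abb, Cb, Ebb, Gbb.
Db+7 = Db, F, A, Cb.
Shared: Cb.

Cb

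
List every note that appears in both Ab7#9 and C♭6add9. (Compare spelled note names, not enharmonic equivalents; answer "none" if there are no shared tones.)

A♭, E♭, G♭

Ab7#9: A♭ C E♭ G♭ B
C♭6add9: C♭ E♭ G♭ A♭ D♭
Common to both → A♭, E♭, G♭.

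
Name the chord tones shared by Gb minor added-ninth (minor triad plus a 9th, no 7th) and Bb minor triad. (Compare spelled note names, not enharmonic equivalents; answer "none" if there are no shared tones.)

D-flat

Gb minor added-ninth: G-flat B-double-flat D-flat A-flat
Bb minor triad: B-flat D-flat F
Common to both → D-flat.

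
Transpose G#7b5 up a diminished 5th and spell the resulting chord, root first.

D – F# – Ab – C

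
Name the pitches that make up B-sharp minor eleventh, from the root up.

B-sharp  D-sharp  F-double-sharp  A-sharp  C-double-sharp  E-sharp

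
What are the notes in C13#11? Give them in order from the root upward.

C, E, G, Bb, D, F#, A

C13#11: dominant thirteenth sharp eleven on C.
root → C
3rd (major 3rd) → E
5th (perfect 5th) → G
7th (minor 7th) → Bb
9th (major 9th) → D
11th (augmented 11th) → F#
13th (major 13th) → A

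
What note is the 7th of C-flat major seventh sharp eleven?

C-flat major seventh sharp eleven is built on C-flat; its 7th is a major 7th above the root.
A seventh above C uses the letter B, and the major 7th above C-flat is B-flat.

B-flat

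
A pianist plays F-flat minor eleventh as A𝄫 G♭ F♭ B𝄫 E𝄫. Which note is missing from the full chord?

F-flat minor eleventh = F♭, A𝄫, C♭, E𝄫, G♭, B𝄫. The voicing lacks the 5th (perfect 5th), C♭.

C♭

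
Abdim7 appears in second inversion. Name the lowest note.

Abdim7 = A♭–C♭–E𝄫–G𝄫. Second inversion → fifth in the bass = E𝄫.

E𝄫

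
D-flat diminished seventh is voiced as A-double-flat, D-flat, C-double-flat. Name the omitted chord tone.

F-flat

The full D-flat diminished seventh chord is D-flat, F-flat, A-double-flat, C-double-flat.
Comparing with the voicing, the minor 3rd (3rd) — F-flat — is absent.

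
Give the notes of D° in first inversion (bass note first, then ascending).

D° = D–F–Ab; first inversion → third (F) lowest.

F, Ab, D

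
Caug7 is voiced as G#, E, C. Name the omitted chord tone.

Bb

Caug7 = C, E, G#, Bb. The voicing lacks the 7th (minor 7th), Bb.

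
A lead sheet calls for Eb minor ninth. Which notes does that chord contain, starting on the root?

Root Eb, quality minor ninth:
root → Eb
3rd (minor 3rd) → Gb
5th (perfect 5th) → Bb
7th (minor 7th) → Db
9th (major 9th) → F

Eb, Gb, Bb, Db, F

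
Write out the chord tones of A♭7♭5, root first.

Ab, C, Ebb, Gb

A♭7♭5 is a dominant seventh flat five built on Ab.
root → Ab
3rd (major 3rd) → C
5th (diminished 5th) → Ebb
7th (minor 7th) → Gb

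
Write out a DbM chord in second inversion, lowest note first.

Ab, Db, F

DbM = Db–F–Ab; second inversion → fifth (Ab) lowest.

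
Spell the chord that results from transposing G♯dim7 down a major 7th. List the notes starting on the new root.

A major 7th down from G# is A, so the new chord is A diminished seventh.
- root: A
- minor 3rd: C
- diminished 5th: Eb
- diminished 7th: Gb

A  C  Eb  Gb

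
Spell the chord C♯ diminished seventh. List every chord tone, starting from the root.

C# E G Bb

C♯ diminished seventh: diminished seventh on C#.
C# — root
E — minor 3rd
G — diminished 5th
Bb — diminished 7th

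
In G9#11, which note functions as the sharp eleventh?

G9#11 is built on G; its 11th is an augmented 11th above the root.
A fourth above G uses the letter C, and the augmented 11th above G is C#.

C#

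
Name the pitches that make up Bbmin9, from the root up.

B♭ D♭ F A♭ C

Bbmin9: minor ninth on B♭.
B♭ — root
D♭ — minor 3rd
F — perfect 5th
A♭ — minor 7th
C — major 9th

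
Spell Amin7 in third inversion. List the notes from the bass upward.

In root position, Amin7 is A–C–E–G.
Third inversion puts the seventh (G) in the bass.

G  A  C  E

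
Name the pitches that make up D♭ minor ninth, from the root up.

D♭ minor ninth is a minor ninth built on D♭.
D♭ — root
F♭ — minor 3rd
A♭ — perfect 5th
C♭ — minor 7th
E♭ — major 9th

D♭ F♭ A♭ C♭ E♭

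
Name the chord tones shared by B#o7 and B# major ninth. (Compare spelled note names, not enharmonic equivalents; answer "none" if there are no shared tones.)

B#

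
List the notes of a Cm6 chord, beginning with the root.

C  E♭  G  A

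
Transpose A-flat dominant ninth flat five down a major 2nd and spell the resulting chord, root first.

Transposed root: Ab → Gb (major 2nd down). So we spell Gb dominant ninth flat five:
- root: Gb
- major 3rd: Bb
- diminished 5th: Dbb
- minor 7th: Fb
- major 9th: Ab

Gb, Bb, Dbb, Fb, Ab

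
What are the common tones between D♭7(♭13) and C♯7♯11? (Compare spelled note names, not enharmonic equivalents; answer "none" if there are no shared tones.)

D♭7(♭13) = D♭, F, A♭, C♭, B𝄫.
C♯7♯11 = C♯, E♯, G♯, B, F𝄪.
Shared: none.

none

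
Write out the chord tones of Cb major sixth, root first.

C♭  E♭  G♭  A♭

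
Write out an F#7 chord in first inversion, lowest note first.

In root position, F#7 is F#–A#–C#–E.
First inversion puts the third (A#) in the bass.

A#, C#, E, F#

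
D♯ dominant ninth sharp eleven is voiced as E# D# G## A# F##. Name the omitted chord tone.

C#

The full D♯ dominant ninth sharp eleven chord is D#, F##, A#, C#, E#, G##.
Comparing with the voicing, the minor 7th (7th) — C# — is absent.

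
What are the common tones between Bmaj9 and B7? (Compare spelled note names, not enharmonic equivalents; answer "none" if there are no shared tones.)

B D♯ F♯

Bmaj9 = B, D♯, F♯, A♯, C♯.
B7 = B, D♯, F♯, A.
Shared: B, D♯, F♯.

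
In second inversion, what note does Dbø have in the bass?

Abb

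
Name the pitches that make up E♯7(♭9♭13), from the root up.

E♯7(♭9♭13) is a dominant seventh flat nine flat thirteen built on E#.
E# — root
G## — major 3rd
B# — perfect 5th
D# — minor 7th
F# — minor 9th
C# — minor 13th

E#  G##  B#  D#  F#  C#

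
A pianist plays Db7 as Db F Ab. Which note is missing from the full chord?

Cb

Db7 = Db, F, Ab, Cb. The voicing lacks the 7th (minor 7th), Cb.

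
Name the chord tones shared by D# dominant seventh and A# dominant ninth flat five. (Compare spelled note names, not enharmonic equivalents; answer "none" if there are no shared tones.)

A-sharp

D# dominant seventh: D-sharp F-double-sharp A-sharp C-sharp
A# dominant ninth flat five: A-sharp C-double-sharp E G-sharp B-sharp
Common to both → A-sharp.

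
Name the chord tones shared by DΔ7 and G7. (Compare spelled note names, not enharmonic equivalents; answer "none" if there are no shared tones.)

D

DΔ7 = D, F#, A, C#.
G7 = G, B, D, F.
Shared: D.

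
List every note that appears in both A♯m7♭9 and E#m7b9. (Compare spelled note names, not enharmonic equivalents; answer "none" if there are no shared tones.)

E#, G#

A♯m7♭9: A# C# E# G# B
E#m7b9: E# G# B# D# F#
Common to both → E#, G#.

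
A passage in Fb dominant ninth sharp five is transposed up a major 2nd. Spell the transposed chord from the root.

G-flat, B-flat, D, F-flat, A-flat

Transposed root: F-flat → G-flat (major 2nd up). So we spell G-flat dominant ninth sharp five:
- root: G-flat
- major 3rd: B-flat
- augmented 5th: D
- minor 7th: F-flat
- major 9th: A-flat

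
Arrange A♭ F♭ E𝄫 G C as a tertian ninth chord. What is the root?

F♭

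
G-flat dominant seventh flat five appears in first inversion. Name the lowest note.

B-flat

G-flat dominant seventh flat five = G-flat–B-flat–D-double-flat–F-flat. First inversion → third in the bass = B-flat.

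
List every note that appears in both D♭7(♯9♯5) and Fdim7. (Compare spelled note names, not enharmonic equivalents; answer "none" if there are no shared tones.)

F, Cb

D♭7(♯9♯5) = Db, F, A, Cb, E.
Fdim7 = F, Ab, Cb, Ebb.
Shared: F, Cb.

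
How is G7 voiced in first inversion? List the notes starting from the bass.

B, D, F, G

G7 = G–B–D–F; first inversion → third (B) lowest.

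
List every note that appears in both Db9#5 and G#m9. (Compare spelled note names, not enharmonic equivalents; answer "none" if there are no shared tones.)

Db9#5: Db F A Cb Eb
G#m9: G# B D# F# A#
Common to both → none.

none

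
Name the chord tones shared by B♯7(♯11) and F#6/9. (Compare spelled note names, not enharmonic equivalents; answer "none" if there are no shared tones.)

A#

B♯7(♯11): B# D## F## A# E##
F#6/9: F# A# C# D# G#
Common to both → A#.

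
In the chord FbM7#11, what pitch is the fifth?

Cb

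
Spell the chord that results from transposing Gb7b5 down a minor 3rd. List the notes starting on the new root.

Transposed root: Gb → Eb (minor 3rd down). So we spell Eb dominant seventh flat five:
root → Eb
3rd (major 3rd) → G
5th (diminished 5th) → Bbb
7th (minor 7th) → Db

Eb G Bbb Db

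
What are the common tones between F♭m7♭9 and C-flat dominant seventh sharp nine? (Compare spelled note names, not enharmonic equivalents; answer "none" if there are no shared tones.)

Cb

F♭m7♭9 = Fb, Abb, Cb, Ebb, Gbb.
C-flat dominant seventh sharp nine = Cb, Eb, Gb, Bbb, D.
Shared: Cb.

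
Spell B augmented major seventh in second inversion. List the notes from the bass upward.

In root position, B augmented major seventh is B–D-sharp–F-double-sharp–A-sharp.
Second inversion puts the fifth (F-double-sharp) in the bass.

F-double-sharp – A-sharp – B – D-sharp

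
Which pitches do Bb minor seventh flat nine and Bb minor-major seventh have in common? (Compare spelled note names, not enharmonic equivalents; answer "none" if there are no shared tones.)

Bb minor seventh flat nine = B-flat, D-flat, F, A-flat, C-flat.
Bb minor-major seventh = B-flat, D-flat, F, A.
Shared: B-flat, D-flat, F.

B-flat  D-flat  F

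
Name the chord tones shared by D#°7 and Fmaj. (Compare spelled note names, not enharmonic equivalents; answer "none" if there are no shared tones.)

A C

D#°7 = D#, F#, A, C.
Fmaj = F, A, C.
Shared: A, C.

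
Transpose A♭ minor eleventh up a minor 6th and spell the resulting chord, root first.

A minor 6th up from A-flat is F-flat, so the new chord is F-flat minor eleventh.
- root: F-flat
- minor 3rd: A-double-flat
- perfect 5th: C-flat
- minor 7th: E-double-flat
- major 9th: G-flat
- perfect 11th: B-double-flat

F-flat, A-double-flat, C-flat, E-double-flat, G-flat, B-double-flat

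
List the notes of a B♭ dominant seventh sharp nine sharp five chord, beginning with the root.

B♭  D  F♯  A♭  C♯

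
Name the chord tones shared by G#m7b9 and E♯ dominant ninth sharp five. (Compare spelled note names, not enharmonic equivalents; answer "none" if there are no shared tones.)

G#m7b9 = G#, B, D#, F#, A.
E♯ dominant ninth sharp five = E#, G##, B##, D#, F##.
Shared: D#.

D#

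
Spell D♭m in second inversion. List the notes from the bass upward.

Ab – Db – Fb

D♭m = Db–Fb–Ab; second inversion → fifth (Ab) lowest.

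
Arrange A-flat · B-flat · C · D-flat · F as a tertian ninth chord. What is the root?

Stacking in thirds gives B-flat – D-flat – F – A-flat – C, so B-flat is the root — B-flat minor ninth.

B-flat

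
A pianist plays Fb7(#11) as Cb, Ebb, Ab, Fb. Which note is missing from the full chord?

Bb

The full Fb7(#11) chord is Fb, Ab, Cb, Ebb, Bb.
Comparing with the voicing, the augmented 11th (11th) — Bb — is absent.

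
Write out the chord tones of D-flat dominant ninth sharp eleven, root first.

D-flat dominant ninth sharp eleven: dominant ninth sharp eleven on D-flat.
Root: D-flat
Major 3rd (3rd): F
Perfect 5th (5th): A-flat
Minor 7th (7th): C-flat
Major 9th (9th): E-flat
Augmented 11th (11th): G

D-flat, F, A-flat, C-flat, E-flat, G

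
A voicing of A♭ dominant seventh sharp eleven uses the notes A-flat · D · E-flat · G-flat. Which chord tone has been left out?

C

A♭ dominant seventh sharp eleven = A-flat, C, E-flat, G-flat, D. The voicing lacks the 3rd (major 3rd), C.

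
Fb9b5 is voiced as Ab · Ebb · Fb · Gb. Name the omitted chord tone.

Fb9b5 = Fb, Ab, Cbb, Ebb, Gb. The voicing lacks the 5th (diminished 5th), Cbb.

Cbb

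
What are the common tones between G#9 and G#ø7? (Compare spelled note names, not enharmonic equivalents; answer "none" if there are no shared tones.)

G#9: G# B# D# F# A#
G#ø7: G# B D F#
Common to both → G#, F#.

G# – F#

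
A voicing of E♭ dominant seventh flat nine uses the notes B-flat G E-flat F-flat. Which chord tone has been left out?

D-flat

E♭ dominant seventh flat nine = E-flat, G, B-flat, D-flat, F-flat. The voicing lacks the 7th (minor 7th), D-flat.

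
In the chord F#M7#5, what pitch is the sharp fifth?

C##

F#M7#5 is built on F#; its 5th is an augmented 5th above the root.
A fifth above F uses the letter C, and the augmented 5th above F# is C##.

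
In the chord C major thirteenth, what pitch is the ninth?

Root of C major thirteenth = C. The 9th is a major 9th: C up a major 9th → D.

D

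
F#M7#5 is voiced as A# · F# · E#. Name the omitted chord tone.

The full F#M7#5 chord is F#, A#, C##, E#.
Comparing with the voicing, the augmented 5th (5th) — C## — is absent.

C##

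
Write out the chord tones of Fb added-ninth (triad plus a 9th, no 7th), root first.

Fb added-ninth: added-ninth on Fb.
Root: Fb
Major 3rd (3rd): Ab
Perfect 5th (5th): Cb
Major 9th (9th): Gb

Fb – Ab – Cb – Gb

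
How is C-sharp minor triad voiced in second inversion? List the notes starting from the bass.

G#, C#, E

In root position, C-sharp minor triad is C#–E–G#.
Second inversion puts the fifth (G#) in the bass.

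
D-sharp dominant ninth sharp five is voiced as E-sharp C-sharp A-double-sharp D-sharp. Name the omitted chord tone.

The full D-sharp dominant ninth sharp five chord is D-sharp, F-double-sharp, A-double-sharp, C-sharp, E-sharp.
Comparing with the voicing, the major 3rd (3rd) — F-double-sharp — is absent.

F-double-sharp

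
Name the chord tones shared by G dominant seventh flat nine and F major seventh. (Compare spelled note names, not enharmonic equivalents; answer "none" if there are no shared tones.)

G dominant seventh flat nine = G, B, D, F, A-flat.
F major seventh = F, A, C, E.
Shared: F.

F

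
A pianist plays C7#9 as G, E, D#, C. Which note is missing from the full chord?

Bb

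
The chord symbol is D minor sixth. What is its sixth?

Root of D minor sixth = D. The 6th is a major 6th: D up a major 6th → B.

B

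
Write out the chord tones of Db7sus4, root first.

Root D♭, quality dominant seventh suspended fourth:
root → D♭
4th (perfect 4th) → G♭
5th (perfect 5th) → A♭
7th (minor 7th) → C♭

D♭, G♭, A♭, C♭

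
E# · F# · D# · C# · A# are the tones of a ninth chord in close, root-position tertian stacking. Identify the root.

D#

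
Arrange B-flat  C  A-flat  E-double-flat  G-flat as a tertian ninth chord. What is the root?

Stacking in thirds gives A-flat – C – E-double-flat – G-flat – B-flat, so A-flat is the root — A-flat dominant ninth flat five.

A-flat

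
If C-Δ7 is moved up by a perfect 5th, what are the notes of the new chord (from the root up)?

G Bb D F#

C up a perfect 5th → G. New chord: G minor-major seventh.
Root: G
Minor 3rd (3rd): Bb
Perfect 5th (5th): D
Major 7th (7th): F#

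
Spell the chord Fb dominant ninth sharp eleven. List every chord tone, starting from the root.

Root F-flat, quality dominant ninth sharp eleven:
- root: F-flat
- major 3rd: A-flat
- perfect 5th: C-flat
- minor 7th: E-double-flat
- major 9th: G-flat
- augmented 11th: B-flat

F-flat, A-flat, C-flat, E-double-flat, G-flat, B-flat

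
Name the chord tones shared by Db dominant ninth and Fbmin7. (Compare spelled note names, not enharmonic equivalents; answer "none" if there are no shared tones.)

C♭

Db dominant ninth = D♭, F, A♭, C♭, E♭.
Fbmin7 = F♭, A𝄫, C♭, E𝄫.
Shared: C♭.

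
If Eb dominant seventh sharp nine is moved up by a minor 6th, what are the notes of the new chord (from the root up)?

C-flat  E-flat  G-flat  B-double-flat  D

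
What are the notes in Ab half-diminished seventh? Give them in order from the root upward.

A♭, C♭, E𝄫, G♭

Ab half-diminished seventh: half-diminished seventh on A♭.
- root: A♭
- minor 3rd: C♭
- diminished 5th: E𝄫
- minor 7th: G♭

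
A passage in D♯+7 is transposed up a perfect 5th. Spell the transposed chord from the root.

A#, C##, E##, G#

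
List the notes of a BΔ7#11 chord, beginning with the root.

B, D#, F#, A#, E#

BΔ7#11: major seventh sharp eleven on B.
Root: B
Major 3rd (3rd): D#
Perfect 5th (5th): F#
Major 7th (7th): A#
Augmented 11th (11th): E#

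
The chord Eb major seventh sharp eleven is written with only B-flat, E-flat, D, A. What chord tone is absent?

G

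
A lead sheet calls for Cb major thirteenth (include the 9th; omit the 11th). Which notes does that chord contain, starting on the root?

C-flat, E-flat, G-flat, B-flat, D-flat, A-flat

Cb major thirteenth is a major thirteenth built on C-flat.
C-flat — root
E-flat — major 3rd
G-flat — perfect 5th
B-flat — major 7th
D-flat — major 9th
A-flat — major 13th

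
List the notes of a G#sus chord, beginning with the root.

Root G#, quality suspended fourth:
Root: G#
Perfect 4th (4th): C#
Perfect 5th (5th): D#

G#, C#, D#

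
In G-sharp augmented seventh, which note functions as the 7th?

F-sharp

G-sharp augmented seventh is built on G-sharp; its 7th is a minor 7th above the root.
A seventh above G uses the letter F, and the minor 7th above G-sharp is F-sharp.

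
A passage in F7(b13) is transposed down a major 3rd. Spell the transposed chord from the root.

A major 3rd down from F is Db, so the new chord is Db dominant seventh flat thirteen.
Root: Db
Major 3rd (3rd): F
Perfect 5th (5th): Ab
Minor 7th (7th): Cb
Minor 13th (13th): Bbb

Db, F, Ab, Cb, Bbb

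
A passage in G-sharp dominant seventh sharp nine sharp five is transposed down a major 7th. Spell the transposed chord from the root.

A major 7th down from G# is A, so the new chord is A dominant seventh sharp nine sharp five.
Root: A
Major 3rd (3rd): C#
Augmented 5th (5th): E#
Minor 7th (7th): G
Augmented 9th (9th): B#

A – C# – E# – G – B#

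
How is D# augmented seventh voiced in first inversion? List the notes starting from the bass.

F-double-sharp – A-double-sharp – C-sharp – D-sharp

In root position, D# augmented seventh is D-sharp–F-double-sharp–A-double-sharp–C-sharp.
First inversion puts the third (F-double-sharp) in the bass.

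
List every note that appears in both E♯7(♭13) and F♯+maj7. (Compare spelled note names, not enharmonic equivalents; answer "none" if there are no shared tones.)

E#

E♯7(♭13): E# G## B# D# C#
F♯+maj7: F# A# C## E#
Common to both → E#.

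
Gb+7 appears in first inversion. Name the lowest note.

Bb

Gb+7 in root position is Gb–Bb–D–Fb.
First inversion places the third in the bass, which is Bb.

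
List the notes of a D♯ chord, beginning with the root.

D♯ F𝄪 A♯

Root D♯, quality major triad:
D♯ — root
F𝄪 — major 3rd
A♯ — perfect 5th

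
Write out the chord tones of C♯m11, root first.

C#, E, G#, B, D#, F#

C♯m11 is a minor eleventh built on C#.
- root: C#
- minor 3rd: E
- perfect 5th: G#
- minor 7th: B
- major 9th: D#
- perfect 11th: F#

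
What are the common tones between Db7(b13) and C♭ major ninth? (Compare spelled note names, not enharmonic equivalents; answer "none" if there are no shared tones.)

Db7(b13): Db F Ab Cb Bbb
C♭ major ninth: Cb Eb Gb Bb Db
Common to both → Db, Cb.

Db, Cb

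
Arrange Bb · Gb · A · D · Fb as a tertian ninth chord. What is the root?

Stacking in thirds gives Gb – Bb – D – Fb – A, so Gb is the root — Gb dominant seventh sharp nine sharp five.

Gb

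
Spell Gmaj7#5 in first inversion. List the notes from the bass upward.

In root position, Gmaj7#5 is G–B–D#–F#.
First inversion puts the third (B) in the bass.

B – D# – F# – G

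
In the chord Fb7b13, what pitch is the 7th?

Root of Fb7b13 = Fb. The 7th is a minor 7th: Fb up a minor 7th → Ebb.

Ebb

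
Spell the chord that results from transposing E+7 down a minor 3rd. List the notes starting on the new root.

A minor 3rd down from E is C#, so the new chord is C# augmented seventh.
- root: C#
- major 3rd: E#
- augmented 5th: G##
- minor 7th: B

C# – E# – G## – B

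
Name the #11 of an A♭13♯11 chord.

Root of A♭13♯11 = Ab. The 11th is an augmented 11th: Ab up an augmented 11th → D.

D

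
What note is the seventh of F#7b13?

F#7b13 is built on F#; its 7th is a minor 7th above the root.
A seventh above F uses the letter E, and the minor 7th above F# is E.

E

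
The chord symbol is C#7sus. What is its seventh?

B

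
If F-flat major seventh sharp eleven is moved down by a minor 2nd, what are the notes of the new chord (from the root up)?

A minor 2nd down from F♭ is E♭, so the new chord is E♭ major seventh sharp eleven.
root → E♭
3rd (major 3rd) → G
5th (perfect 5th) → B♭
7th (major 7th) → D
11th (augmented 11th) → A

E♭ – G – B♭ – D – A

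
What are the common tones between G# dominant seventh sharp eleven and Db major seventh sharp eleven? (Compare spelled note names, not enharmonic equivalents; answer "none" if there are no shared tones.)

none

G# dominant seventh sharp eleven: G# B# D# F# C##
Db major seventh sharp eleven: Db F Ab C G
Common to both → none.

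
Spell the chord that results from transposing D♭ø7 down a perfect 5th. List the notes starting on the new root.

G♭  B𝄫  D𝄫  F♭

D♭ down a perfect 5th → G♭. New chord: G♭ half-diminished seventh.
G♭ — root
B𝄫 — minor 3rd
D𝄫 — diminished 5th
F♭ — minor 7th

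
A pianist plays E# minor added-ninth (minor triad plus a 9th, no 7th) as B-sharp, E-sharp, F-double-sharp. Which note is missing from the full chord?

E# minor added-ninth = E-sharp, G-sharp, B-sharp, F-double-sharp. The voicing lacks the 3rd (minor 3rd), G-sharp.

G-sharp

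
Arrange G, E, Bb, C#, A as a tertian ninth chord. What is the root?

A

Stacking in thirds gives A – C# – E – G – Bb, so A is the root — A dominant seventh flat nine.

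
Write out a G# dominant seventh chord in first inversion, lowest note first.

B-sharp, D-sharp, F-sharp, G-sharp

G# dominant seventh = G-sharp–B-sharp–D-sharp–F-sharp; first inversion → third (B-sharp) lowest.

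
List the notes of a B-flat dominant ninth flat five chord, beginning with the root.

B-flat dominant ninth flat five: dominant ninth flat five on Bb.
- root: Bb
- major 3rd: D
- diminished 5th: Fb
- minor 7th: Ab
- major 9th: C

Bb D Fb Ab C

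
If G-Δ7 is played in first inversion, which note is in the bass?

G-Δ7 in root position is G–Bb–D–F#.
First inversion places the third in the bass, which is Bb.

Bb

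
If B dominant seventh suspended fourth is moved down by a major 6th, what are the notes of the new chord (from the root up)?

D – G – A – C

B down a major 6th → D. New chord: D dominant seventh suspended fourth.
root → D
4th (perfect 4th) → G
5th (perfect 5th) → A
7th (minor 7th) → C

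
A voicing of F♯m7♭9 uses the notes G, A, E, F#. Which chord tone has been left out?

The full F♯m7♭9 chord is F#, A, C#, E, G.
Comparing with the voicing, the perfect 5th (5th) — C# — is absent.

C#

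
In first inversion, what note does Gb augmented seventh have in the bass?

Gb augmented seventh = Gb–Bb–D–Fb. First inversion → third in the bass = Bb.

Bb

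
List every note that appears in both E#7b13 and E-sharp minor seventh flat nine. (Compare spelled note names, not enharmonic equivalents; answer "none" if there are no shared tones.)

E#7b13: E# G## B# D# C#
E-sharp minor seventh flat nine: E# G# B# D# F#
Common to both → E#, B#, D#.

E#  B#  D#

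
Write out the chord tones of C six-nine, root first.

C, E, G, A, D

C six-nine is a six-nine built on C.
Root: C
Major 3rd (3rd): E
Perfect 5th (5th): G
Major 6th (6th): A
Major 9th (9th): D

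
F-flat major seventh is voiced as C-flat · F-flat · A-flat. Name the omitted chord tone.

F-flat major seventh = F-flat, A-flat, C-flat, E-flat. The voicing lacks the 7th (major 7th), E-flat.

E-flat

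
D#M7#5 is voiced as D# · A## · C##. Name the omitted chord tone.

D#M7#5 = D#, F##, A##, C##. The voicing lacks the 3rd (major 3rd), F##.

F##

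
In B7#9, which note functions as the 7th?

A

Root of B7#9 = B. The 7th is a minor 7th: B up a minor 7th → A.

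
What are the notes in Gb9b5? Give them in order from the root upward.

Gb9b5 is a dominant ninth flat five built on Gb.
Gb — root
Bb — major 3rd
Dbb — diminished 5th
Fb — minor 7th
Ab — major 9th

Gb, Bb, Dbb, Fb, Ab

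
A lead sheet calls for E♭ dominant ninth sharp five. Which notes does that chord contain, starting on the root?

Eb, G, B, Db, F

E♭ dominant ninth sharp five: dominant ninth sharp five on Eb.
Eb — root
G — major 3rd
B — augmented 5th
Db — minor 7th
F — major 9th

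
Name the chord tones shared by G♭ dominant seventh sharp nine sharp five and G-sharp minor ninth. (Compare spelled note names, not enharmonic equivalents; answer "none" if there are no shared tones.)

G♭ dominant seventh sharp nine sharp five: G-flat B-flat D F-flat A
G-sharp minor ninth: G-sharp B D-sharp F-sharp A-sharp
Common to both → none.

none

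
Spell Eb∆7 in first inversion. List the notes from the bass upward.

G Bb D Eb

Eb∆7 = Eb–G–Bb–D; first inversion → third (G) lowest.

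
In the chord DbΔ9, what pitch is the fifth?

Ab

DbΔ9 is built on Db; its 5th is a perfect 5th above the root.
A fifth above D uses the letter A, and the perfect 5th above Db is Ab.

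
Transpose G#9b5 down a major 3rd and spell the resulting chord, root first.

E  G♯  B♭  D  F♯

Transposed root: G♯ → E (major 3rd down). So we spell E dominant ninth flat five:
root → E
3rd (major 3rd) → G♯
5th (diminished 5th) → B♭
7th (minor 7th) → D
9th (major 9th) → F♯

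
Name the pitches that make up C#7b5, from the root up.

C#, E#, G, B

Root C#, quality dominant seventh flat five:
Root: C#
Major 3rd (3rd): E#
Diminished 5th (5th): G
Minor 7th (7th): B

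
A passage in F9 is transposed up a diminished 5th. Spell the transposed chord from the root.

Transposed root: F → Cb (diminished 5th up). So we spell Cb dominant ninth:
Root: Cb
Major 3rd (3rd): Eb
Perfect 5th (5th): Gb
Minor 7th (7th): Bbb
Major 9th (9th): Db

Cb, Eb, Gb, Bbb, Db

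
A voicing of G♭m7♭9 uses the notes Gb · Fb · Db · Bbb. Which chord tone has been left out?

Abb

The full G♭m7♭9 chord is Gb, Bbb, Db, Fb, Abb.
Comparing with the voicing, the minor 9th (9th) — Abb — is absent.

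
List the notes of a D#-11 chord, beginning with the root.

Root D#, quality minor eleventh:
Root: D#
Minor 3rd (3rd): F#
Perfect 5th (5th): A#
Minor 7th (7th): C#
Major 9th (9th): E#
Perfect 11th (11th): G#

D#, F#, A#, C#, E#, G#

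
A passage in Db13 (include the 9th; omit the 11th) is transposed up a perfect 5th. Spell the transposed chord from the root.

D♭ up a perfect 5th → A♭. New chord: A♭ dominant thirteenth.
A♭ — root
C — major 3rd
E♭ — perfect 5th
G♭ — minor 7th
B♭ — major 9th
F — major 13th

A♭, C, E♭, G♭, B♭, F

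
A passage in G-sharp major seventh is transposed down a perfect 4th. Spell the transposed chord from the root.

Transposed root: G-sharp → D-sharp (perfect 4th down). So we spell D-sharp major seventh:
Root: D-sharp
Major 3rd (3rd): F-double-sharp
Perfect 5th (5th): A-sharp
Major 7th (7th): C-double-sharp

D-sharp, F-double-sharp, A-sharp, C-double-sharp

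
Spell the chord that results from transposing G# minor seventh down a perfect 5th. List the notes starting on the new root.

C#  E  G#  B

Transposed root: G# → C# (perfect 5th down). So we spell C# minor seventh:
root → C#
3rd (minor 3rd) → E
5th (perfect 5th) → G#
7th (minor 7th) → B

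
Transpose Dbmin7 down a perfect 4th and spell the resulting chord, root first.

A perfect 4th down from Db is Ab, so the new chord is Ab minor seventh.
- root: Ab
- minor 3rd: Cb
- perfect 5th: Eb
- minor 7th: Gb

Ab  Cb  Eb  Gb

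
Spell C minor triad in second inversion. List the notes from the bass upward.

In root position, C minor triad is C–Eb–G.
Second inversion puts the fifth (G) in the bass.

G  C  Eb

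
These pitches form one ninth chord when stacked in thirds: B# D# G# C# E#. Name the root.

Arranged so that each adjacent pair is a third by letter name: C# – E# – G# – B# – D#.
The bottom of that stack, C#, is the root (this is C# major ninth).

C#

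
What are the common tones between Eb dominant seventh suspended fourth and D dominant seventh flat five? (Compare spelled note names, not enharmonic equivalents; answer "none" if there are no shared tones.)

A-flat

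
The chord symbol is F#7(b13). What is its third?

Root of F#7(b13) = F#. The 3rd is a major 3rd: F# up a major 3rd → A#.

A#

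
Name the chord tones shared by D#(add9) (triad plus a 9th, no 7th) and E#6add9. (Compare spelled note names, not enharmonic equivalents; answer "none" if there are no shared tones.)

D#(add9) = D♯, F𝄪, A♯, E♯.
E#6add9 = E♯, G𝄪, B♯, C𝄪, F𝄪.
Shared: F𝄪, E♯.

F𝄪 – E♯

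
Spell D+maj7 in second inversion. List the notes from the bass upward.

D+maj7 = D–F♯–A♯–C♯; second inversion → fifth (A♯) lowest.

A♯, C♯, D, F♯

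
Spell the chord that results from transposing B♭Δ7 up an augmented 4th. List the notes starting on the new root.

E  G#  B  D#

An augmented 4th up from Bb is E, so the new chord is E major seventh.
E — root
G# — major 3rd
B — perfect 5th
D# — major 7th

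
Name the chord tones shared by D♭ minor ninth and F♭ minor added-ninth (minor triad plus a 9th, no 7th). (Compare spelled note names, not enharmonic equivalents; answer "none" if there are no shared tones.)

F-flat, C-flat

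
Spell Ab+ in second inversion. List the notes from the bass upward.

E Ab C

In root position, Ab+ is Ab–C–E.
Second inversion puts the fifth (E) in the bass.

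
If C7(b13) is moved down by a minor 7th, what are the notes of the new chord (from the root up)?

D  F#  A  C  Bb

A minor 7th down from C is D, so the new chord is D dominant seventh flat thirteen.
Root: D
Major 3rd (3rd): F#
Perfect 5th (5th): A
Minor 7th (7th): C
Minor 13th (13th): Bb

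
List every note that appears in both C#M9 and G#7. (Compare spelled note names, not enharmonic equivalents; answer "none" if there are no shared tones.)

G#, B#, D#

C#M9 = C#, E#, G#, B#, D#.
G#7 = G#, B#, D#, F#.
Shared: G#, B#, D#.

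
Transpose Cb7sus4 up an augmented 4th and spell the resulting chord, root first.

F, Bb, C, Eb

Cb up an augmented 4th → F. New chord: F dominant seventh suspended fourth.
Root: F
Perfect 4th (4th): Bb
Perfect 5th (5th): C
Minor 7th (7th): Eb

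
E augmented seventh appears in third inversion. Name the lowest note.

D

E augmented seventh in root position is E–G-sharp–B-sharp–D.
Third inversion places the seventh in the bass, which is D.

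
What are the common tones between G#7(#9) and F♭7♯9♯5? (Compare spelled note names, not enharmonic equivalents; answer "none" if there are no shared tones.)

G#7(#9): G# B# D# F# A##
F♭7♯9♯5: Fb Ab C Ebb G
Common to both → none.

none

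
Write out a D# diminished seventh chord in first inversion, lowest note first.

F-sharp, A, C, D-sharp

D# diminished seventh = D-sharp–F-sharp–A–C; first inversion → third (F-sharp) lowest.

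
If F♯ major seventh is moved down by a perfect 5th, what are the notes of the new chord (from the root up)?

A perfect 5th down from F-sharp is B, so the new chord is B major seventh.
- root: B
- major 3rd: D-sharp
- perfect 5th: F-sharp
- major 7th: A-sharp

B – D-sharp – F-sharp – A-sharp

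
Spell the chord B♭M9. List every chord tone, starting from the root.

Root Bb, quality major ninth:
Root: Bb
Major 3rd (3rd): D
Perfect 5th (5th): F
Major 7th (7th): A
Major 9th (9th): C

Bb  D  F  A  C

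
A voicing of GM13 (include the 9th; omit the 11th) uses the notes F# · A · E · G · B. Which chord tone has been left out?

The full GM13 chord is G, B, D, F#, A, E.
Comparing with the voicing, the perfect 5th (5th) — D — is absent.

D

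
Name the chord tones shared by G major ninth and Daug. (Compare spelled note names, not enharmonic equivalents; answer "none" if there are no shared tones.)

D, F#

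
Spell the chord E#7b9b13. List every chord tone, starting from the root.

E#7b9b13 is a dominant seventh flat nine flat thirteen built on E#.
root → E#
3rd (major 3rd) → G##
5th (perfect 5th) → B#
7th (minor 7th) → D#
9th (minor 9th) → F#
13th (minor 13th) → C#

E# G## B# D# F# C#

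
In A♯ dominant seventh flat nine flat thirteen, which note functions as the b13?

A♯ dominant seventh flat nine flat thirteen is built on A♯; its 13th is a minor 13th above the root.
A sixth above A uses the letter F, and the minor 13th above A♯ is F♯.

F♯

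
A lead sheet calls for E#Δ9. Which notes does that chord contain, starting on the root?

E#, G##, B#, D##, F##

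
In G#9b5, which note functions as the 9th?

G#9b5 is built on G#; its 9th is a major 9th above the root.
A second above G uses the letter A, and the major 9th above G# is A#.

A#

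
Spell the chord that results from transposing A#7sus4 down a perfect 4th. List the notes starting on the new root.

A# down a perfect 4th → E#. New chord: E# dominant seventh suspended fourth.
root → E#
4th (perfect 4th) → A#
5th (perfect 5th) → B#
7th (minor 7th) → D#

E# – A# – B# – D#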